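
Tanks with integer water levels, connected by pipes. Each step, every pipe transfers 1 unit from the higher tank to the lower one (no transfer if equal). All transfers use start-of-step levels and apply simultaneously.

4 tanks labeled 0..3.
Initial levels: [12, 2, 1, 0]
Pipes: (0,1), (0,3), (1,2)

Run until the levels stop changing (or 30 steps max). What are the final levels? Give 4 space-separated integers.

Step 1: flows [0->1,0->3,1->2] -> levels [10 2 2 1]
Step 2: flows [0->1,0->3,1=2] -> levels [8 3 2 2]
Step 3: flows [0->1,0->3,1->2] -> levels [6 3 3 3]
Step 4: flows [0->1,0->3,1=2] -> levels [4 4 3 4]
Step 5: flows [0=1,0=3,1->2] -> levels [4 3 4 4]
Step 6: flows [0->1,0=3,2->1] -> levels [3 5 3 4]
Step 7: flows [1->0,3->0,1->2] -> levels [5 3 4 3]
Step 8: flows [0->1,0->3,2->1] -> levels [3 5 3 4]
  -> period-2 cycle: step 8 state = step 6 state; never stabilizes
  -> state at step 30: (30-6) mod 2 = 0, same as step 6 -> [3 5 3 4]

Answer: 3 5 3 4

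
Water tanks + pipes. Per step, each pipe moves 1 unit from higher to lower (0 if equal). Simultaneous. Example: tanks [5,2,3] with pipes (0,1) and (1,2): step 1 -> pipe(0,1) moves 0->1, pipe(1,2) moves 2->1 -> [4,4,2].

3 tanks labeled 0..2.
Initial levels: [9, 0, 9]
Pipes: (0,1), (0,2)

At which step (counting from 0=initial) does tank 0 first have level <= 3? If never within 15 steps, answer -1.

Answer: -1

Derivation:
Step 1: flows [0->1,0=2] -> levels [8 1 9]
Step 2: flows [0->1,2->0] -> levels [8 2 8]
Step 3: flows [0->1,0=2] -> levels [7 3 8]
Step 4: flows [0->1,2->0] -> levels [7 4 7]
Step 5: flows [0->1,0=2] -> levels [6 5 7]
Step 6: flows [0->1,2->0] -> levels [6 6 6]
Step 7: flows [0=1,0=2] -> levels [6 6 6]
  -> stable; tank 0 stays at 6 > 3
Tank 0 never reaches <=3 within 15 steps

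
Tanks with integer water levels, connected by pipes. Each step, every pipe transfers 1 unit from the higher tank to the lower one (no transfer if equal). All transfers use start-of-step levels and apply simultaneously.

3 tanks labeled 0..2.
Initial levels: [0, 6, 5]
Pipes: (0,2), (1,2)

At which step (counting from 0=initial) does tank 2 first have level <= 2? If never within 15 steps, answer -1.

Step 1: flows [2->0,1->2] -> levels [1 5 5]
Step 2: flows [2->0,1=2] -> levels [2 5 4]
Step 3: flows [2->0,1->2] -> levels [3 4 4]
Step 4: flows [2->0,1=2] -> levels [4 4 3]
Step 5: flows [0->2,1->2] -> levels [3 3 5]
Step 6: flows [2->0,2->1] -> levels [4 4 3]
  -> period-2 cycle (repeats step 4); tank 2 never drops to <=2
Tank 2 never reaches <=2 within 15 steps

Answer: -1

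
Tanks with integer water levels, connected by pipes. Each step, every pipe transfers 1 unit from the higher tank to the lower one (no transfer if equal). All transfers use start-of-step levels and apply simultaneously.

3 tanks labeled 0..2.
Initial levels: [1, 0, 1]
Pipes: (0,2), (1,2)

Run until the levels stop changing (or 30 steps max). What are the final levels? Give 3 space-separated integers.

Step 1: flows [0=2,2->1] -> levels [1 1 0]
Step 2: flows [0->2,1->2] -> levels [0 0 2]
Step 3: flows [2->0,2->1] -> levels [1 1 0]
  -> period-2 cycle: step 3 state = step 1 state; never stabilizes
  -> state at step 30: (30-1) mod 2 = 1, same as step 2 -> [0 0 2]

Answer: 0 0 2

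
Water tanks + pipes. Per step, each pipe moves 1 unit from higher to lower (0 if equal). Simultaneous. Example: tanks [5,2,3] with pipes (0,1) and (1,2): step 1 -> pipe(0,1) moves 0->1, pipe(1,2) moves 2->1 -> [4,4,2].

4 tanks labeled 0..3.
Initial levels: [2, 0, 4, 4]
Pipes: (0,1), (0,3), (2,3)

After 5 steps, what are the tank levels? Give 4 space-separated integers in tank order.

Step 1: flows [0->1,3->0,2=3] -> levels [2 1 4 3]
Step 2: flows [0->1,3->0,2->3] -> levels [2 2 3 3]
Step 3: flows [0=1,3->0,2=3] -> levels [3 2 3 2]
Step 4: flows [0->1,0->3,2->3] -> levels [1 3 2 4]
Step 5: flows [1->0,3->0,3->2] -> levels [3 2 3 2]

Answer: 3 2 3 2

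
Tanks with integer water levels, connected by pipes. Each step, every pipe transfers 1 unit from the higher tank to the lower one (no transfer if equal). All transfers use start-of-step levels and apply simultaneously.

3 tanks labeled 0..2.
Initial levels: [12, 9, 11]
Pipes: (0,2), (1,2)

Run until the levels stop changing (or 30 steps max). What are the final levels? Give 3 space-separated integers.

Answer: 11 11 10

Derivation:
Step 1: flows [0->2,2->1] -> levels [11 10 11]
Step 2: flows [0=2,2->1] -> levels [11 11 10]
Step 3: flows [0->2,1->2] -> levels [10 10 12]
Step 4: flows [2->0,2->1] -> levels [11 11 10]
  -> period-2 cycle: step 4 state = step 2 state; never stabilizes
  -> state at step 30: (30-2) mod 2 = 0, same as step 2 -> [11 11 10]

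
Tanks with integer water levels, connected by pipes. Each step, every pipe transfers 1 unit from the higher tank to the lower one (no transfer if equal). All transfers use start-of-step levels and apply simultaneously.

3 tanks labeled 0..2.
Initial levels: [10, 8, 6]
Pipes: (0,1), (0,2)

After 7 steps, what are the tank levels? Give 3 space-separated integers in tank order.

Step 1: flows [0->1,0->2] -> levels [8 9 7]
Step 2: flows [1->0,0->2] -> levels [8 8 8]
Step 3: flows [0=1,0=2] -> levels [8 8 8]
  -> stable; steps 4..7 unchanged -> [8 8 8]

Answer: 8 8 8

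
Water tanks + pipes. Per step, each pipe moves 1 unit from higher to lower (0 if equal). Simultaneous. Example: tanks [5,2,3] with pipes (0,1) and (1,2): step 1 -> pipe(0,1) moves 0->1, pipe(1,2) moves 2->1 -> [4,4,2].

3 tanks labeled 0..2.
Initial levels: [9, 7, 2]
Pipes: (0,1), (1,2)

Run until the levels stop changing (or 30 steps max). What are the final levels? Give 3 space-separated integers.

Answer: 6 6 6

Derivation:
Step 1: flows [0->1,1->2] -> levels [8 7 3]
Step 2: flows [0->1,1->2] -> levels [7 7 4]
Step 3: flows [0=1,1->2] -> levels [7 6 5]
Step 4: flows [0->1,1->2] -> levels [6 6 6]
Step 5: flows [0=1,1=2] -> levels [6 6 6]
  -> stable (no change)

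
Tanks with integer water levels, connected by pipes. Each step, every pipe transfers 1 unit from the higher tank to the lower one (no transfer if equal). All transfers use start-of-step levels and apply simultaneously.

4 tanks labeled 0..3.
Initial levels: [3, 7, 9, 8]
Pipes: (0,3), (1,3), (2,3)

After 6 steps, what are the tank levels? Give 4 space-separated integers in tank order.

Answer: 5 7 7 8

Derivation:
Step 1: flows [3->0,3->1,2->3] -> levels [4 8 8 7]
Step 2: flows [3->0,1->3,2->3] -> levels [5 7 7 8]
Step 3: flows [3->0,3->1,3->2] -> levels [6 8 8 5]
Step 4: flows [0->3,1->3,2->3] -> levels [5 7 7 8]
  -> period-2 cycle: step 4 state = step 2 state
  -> state at step 6: (6-2) mod 2 = 0, same as step 2 -> [5 7 7 8]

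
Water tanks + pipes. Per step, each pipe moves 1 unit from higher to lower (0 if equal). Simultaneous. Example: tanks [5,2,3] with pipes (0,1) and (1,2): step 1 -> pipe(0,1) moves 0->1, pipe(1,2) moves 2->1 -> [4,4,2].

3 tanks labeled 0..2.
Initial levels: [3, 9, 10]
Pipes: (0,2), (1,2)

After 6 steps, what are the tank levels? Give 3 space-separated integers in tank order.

Step 1: flows [2->0,2->1] -> levels [4 10 8]
Step 2: flows [2->0,1->2] -> levels [5 9 8]
Step 3: flows [2->0,1->2] -> levels [6 8 8]
Step 4: flows [2->0,1=2] -> levels [7 8 7]
Step 5: flows [0=2,1->2] -> levels [7 7 8]
Step 6: flows [2->0,2->1] -> levels [8 8 6]

Answer: 8 8 6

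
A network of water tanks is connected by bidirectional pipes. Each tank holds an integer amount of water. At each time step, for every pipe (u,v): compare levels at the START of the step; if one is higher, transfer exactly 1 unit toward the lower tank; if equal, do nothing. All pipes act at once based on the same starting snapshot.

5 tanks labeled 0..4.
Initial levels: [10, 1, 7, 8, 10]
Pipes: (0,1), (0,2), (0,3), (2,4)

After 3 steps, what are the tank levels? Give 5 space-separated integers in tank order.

Answer: 7 4 9 8 8

Derivation:
Step 1: flows [0->1,0->2,0->3,4->2] -> levels [7 2 9 9 9]
Step 2: flows [0->1,2->0,3->0,2=4] -> levels [8 3 8 8 9]
Step 3: flows [0->1,0=2,0=3,4->2] -> levels [7 4 9 8 8]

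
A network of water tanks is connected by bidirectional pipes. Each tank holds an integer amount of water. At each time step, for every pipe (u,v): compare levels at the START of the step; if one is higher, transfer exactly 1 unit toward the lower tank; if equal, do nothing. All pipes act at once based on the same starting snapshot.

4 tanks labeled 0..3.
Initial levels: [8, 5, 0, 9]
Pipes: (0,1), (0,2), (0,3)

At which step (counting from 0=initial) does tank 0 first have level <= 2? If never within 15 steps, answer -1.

Answer: -1

Derivation:
Step 1: flows [0->1,0->2,3->0] -> levels [7 6 1 8]
Step 2: flows [0->1,0->2,3->0] -> levels [6 7 2 7]
Step 3: flows [1->0,0->2,3->0] -> levels [7 6 3 6]
Step 4: flows [0->1,0->2,0->3] -> levels [4 7 4 7]
Step 5: flows [1->0,0=2,3->0] -> levels [6 6 4 6]
Step 6: flows [0=1,0->2,0=3] -> levels [5 6 5 6]
Step 7: flows [1->0,0=2,3->0] -> levels [7 5 5 5]
Step 8: flows [0->1,0->2,0->3] -> levels [4 6 6 6]
Step 9: flows [1->0,2->0,3->0] -> levels [7 5 5 5]
  -> period-2 cycle (repeats step 7); tank 0 never drops to <=2
Tank 0 never reaches <=2 within 15 steps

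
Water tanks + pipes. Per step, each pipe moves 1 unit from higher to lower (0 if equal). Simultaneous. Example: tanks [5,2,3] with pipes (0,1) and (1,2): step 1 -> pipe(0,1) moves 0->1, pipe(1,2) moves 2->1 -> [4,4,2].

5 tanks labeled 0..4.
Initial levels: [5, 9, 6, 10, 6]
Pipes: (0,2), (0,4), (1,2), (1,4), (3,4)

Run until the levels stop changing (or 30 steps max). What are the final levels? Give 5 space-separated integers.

Answer: 6 6 8 7 9

Derivation:
Step 1: flows [2->0,4->0,1->2,1->4,3->4] -> levels [7 7 6 9 7]
Step 2: flows [0->2,0=4,1->2,1=4,3->4] -> levels [6 6 8 8 8]
Step 3: flows [2->0,4->0,2->1,4->1,3=4] -> levels [8 8 6 8 6]
Step 4: flows [0->2,0->4,1->2,1->4,3->4] -> levels [6 6 8 7 9]
Step 5: flows [2->0,4->0,2->1,4->1,4->3] -> levels [8 8 6 8 6]
  -> period-2 cycle: step 5 state = step 3 state; never stabilizes
  -> state at step 30: (30-3) mod 2 = 1, same as step 4 -> [6 6 8 7 9]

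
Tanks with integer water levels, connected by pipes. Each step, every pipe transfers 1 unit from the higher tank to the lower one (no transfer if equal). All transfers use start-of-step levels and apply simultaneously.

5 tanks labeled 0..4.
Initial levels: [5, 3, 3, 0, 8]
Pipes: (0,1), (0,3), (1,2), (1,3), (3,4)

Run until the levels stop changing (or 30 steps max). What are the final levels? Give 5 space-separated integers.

Answer: 4 2 4 5 4

Derivation:
Step 1: flows [0->1,0->3,1=2,1->3,4->3] -> levels [3 3 3 3 7]
Step 2: flows [0=1,0=3,1=2,1=3,4->3] -> levels [3 3 3 4 6]
Step 3: flows [0=1,3->0,1=2,3->1,4->3] -> levels [4 4 3 3 5]
Step 4: flows [0=1,0->3,1->2,1->3,4->3] -> levels [3 2 4 6 4]
Step 5: flows [0->1,3->0,2->1,3->1,3->4] -> levels [3 5 3 3 5]
Step 6: flows [1->0,0=3,1->2,1->3,4->3] -> levels [4 2 4 5 4]
Step 7: flows [0->1,3->0,2->1,3->1,3->4] -> levels [4 5 3 2 5]
Step 8: flows [1->0,0->3,1->2,1->3,4->3] -> levels [4 2 4 5 4]
  -> period-2 cycle: step 8 state = step 6 state; never stabilizes
  -> state at step 30: (30-6) mod 2 = 0, same as step 6 -> [4 2 4 5 4]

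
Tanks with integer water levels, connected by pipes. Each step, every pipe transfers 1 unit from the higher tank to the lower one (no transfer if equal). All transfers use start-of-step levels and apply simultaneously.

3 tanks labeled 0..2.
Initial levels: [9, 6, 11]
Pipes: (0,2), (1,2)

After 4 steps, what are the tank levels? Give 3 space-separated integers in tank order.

Step 1: flows [2->0,2->1] -> levels [10 7 9]
Step 2: flows [0->2,2->1] -> levels [9 8 9]
Step 3: flows [0=2,2->1] -> levels [9 9 8]
Step 4: flows [0->2,1->2] -> levels [8 8 10]

Answer: 8 8 10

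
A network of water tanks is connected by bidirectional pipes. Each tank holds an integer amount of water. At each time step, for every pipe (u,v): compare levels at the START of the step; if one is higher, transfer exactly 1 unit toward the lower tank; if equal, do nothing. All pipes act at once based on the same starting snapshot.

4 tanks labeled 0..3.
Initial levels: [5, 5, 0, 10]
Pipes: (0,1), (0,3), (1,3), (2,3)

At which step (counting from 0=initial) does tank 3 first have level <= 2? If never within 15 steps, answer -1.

Step 1: flows [0=1,3->0,3->1,3->2] -> levels [6 6 1 7]
Step 2: flows [0=1,3->0,3->1,3->2] -> levels [7 7 2 4]
Step 3: flows [0=1,0->3,1->3,3->2] -> levels [6 6 3 5]
Step 4: flows [0=1,0->3,1->3,3->2] -> levels [5 5 4 6]
Step 5: flows [0=1,3->0,3->1,3->2] -> levels [6 6 5 3]
Step 6: flows [0=1,0->3,1->3,2->3] -> levels [5 5 4 6]
  -> period-2 cycle (repeats step 4); tank 3 never drops to <=2
Tank 3 never reaches <=2 within 15 steps

Answer: -1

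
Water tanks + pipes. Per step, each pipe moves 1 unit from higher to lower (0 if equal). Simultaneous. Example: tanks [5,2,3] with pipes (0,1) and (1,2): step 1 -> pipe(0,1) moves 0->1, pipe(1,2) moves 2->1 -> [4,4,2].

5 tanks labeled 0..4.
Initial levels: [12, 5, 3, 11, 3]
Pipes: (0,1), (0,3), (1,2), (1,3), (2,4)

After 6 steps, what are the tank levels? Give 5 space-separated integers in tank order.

Step 1: flows [0->1,0->3,1->2,3->1,2=4] -> levels [10 6 4 11 3]
Step 2: flows [0->1,3->0,1->2,3->1,2->4] -> levels [10 7 4 9 4]
Step 3: flows [0->1,0->3,1->2,3->1,2=4] -> levels [8 8 5 9 4]
Step 4: flows [0=1,3->0,1->2,3->1,2->4] -> levels [9 8 5 7 5]
Step 5: flows [0->1,0->3,1->2,1->3,2=4] -> levels [7 7 6 9 5]
Step 6: flows [0=1,3->0,1->2,3->1,2->4] -> levels [8 7 6 7 6]

Answer: 8 7 6 7 6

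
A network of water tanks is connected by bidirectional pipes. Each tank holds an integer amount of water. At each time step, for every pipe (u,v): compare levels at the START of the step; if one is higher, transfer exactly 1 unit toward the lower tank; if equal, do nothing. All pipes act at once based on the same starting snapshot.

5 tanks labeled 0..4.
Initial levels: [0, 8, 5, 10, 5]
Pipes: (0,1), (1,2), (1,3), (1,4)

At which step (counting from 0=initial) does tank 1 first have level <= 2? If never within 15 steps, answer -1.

Step 1: flows [1->0,1->2,3->1,1->4] -> levels [1 6 6 9 6]
Step 2: flows [1->0,1=2,3->1,1=4] -> levels [2 6 6 8 6]
Step 3: flows [1->0,1=2,3->1,1=4] -> levels [3 6 6 7 6]
Step 4: flows [1->0,1=2,3->1,1=4] -> levels [4 6 6 6 6]
Step 5: flows [1->0,1=2,1=3,1=4] -> levels [5 5 6 6 6]
Step 6: flows [0=1,2->1,3->1,4->1] -> levels [5 8 5 5 5]
Step 7: flows [1->0,1->2,1->3,1->4] -> levels [6 4 6 6 6]
Step 8: flows [0->1,2->1,3->1,4->1] -> levels [5 8 5 5 5]
  -> period-2 cycle (repeats step 6); tank 1 never drops to <=2
Tank 1 never reaches <=2 within 15 steps

Answer: -1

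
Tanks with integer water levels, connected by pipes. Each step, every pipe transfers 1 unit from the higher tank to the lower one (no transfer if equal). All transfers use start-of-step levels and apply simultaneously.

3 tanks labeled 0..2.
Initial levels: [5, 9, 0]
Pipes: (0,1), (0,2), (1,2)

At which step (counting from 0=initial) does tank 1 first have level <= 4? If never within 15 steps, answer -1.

Step 1: flows [1->0,0->2,1->2] -> levels [5 7 2]
Step 2: flows [1->0,0->2,1->2] -> levels [5 5 4]
Step 3: flows [0=1,0->2,1->2] -> levels [4 4 6]
Tank 1 first reaches <=4 at step 3

Answer: 3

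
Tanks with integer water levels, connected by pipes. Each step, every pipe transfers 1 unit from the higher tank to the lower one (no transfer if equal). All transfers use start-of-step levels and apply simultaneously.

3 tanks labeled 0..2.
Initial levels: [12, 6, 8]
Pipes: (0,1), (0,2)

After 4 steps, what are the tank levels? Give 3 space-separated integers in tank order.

Answer: 8 9 9

Derivation:
Step 1: flows [0->1,0->2] -> levels [10 7 9]
Step 2: flows [0->1,0->2] -> levels [8 8 10]
Step 3: flows [0=1,2->0] -> levels [9 8 9]
Step 4: flows [0->1,0=2] -> levels [8 9 9]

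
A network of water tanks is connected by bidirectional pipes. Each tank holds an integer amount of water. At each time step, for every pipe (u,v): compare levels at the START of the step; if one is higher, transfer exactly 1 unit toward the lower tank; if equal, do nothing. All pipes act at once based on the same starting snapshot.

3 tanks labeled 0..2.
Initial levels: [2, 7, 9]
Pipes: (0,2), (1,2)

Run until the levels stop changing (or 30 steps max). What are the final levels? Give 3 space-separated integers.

Answer: 6 6 6

Derivation:
Step 1: flows [2->0,2->1] -> levels [3 8 7]
Step 2: flows [2->0,1->2] -> levels [4 7 7]
Step 3: flows [2->0,1=2] -> levels [5 7 6]
Step 4: flows [2->0,1->2] -> levels [6 6 6]
Step 5: flows [0=2,1=2] -> levels [6 6 6]
  -> stable (no change)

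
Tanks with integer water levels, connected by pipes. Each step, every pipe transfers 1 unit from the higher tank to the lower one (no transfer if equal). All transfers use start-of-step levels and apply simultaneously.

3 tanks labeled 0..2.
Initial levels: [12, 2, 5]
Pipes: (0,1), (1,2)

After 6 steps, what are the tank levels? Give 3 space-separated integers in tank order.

Answer: 6 7 6

Derivation:
Step 1: flows [0->1,2->1] -> levels [11 4 4]
Step 2: flows [0->1,1=2] -> levels [10 5 4]
Step 3: flows [0->1,1->2] -> levels [9 5 5]
Step 4: flows [0->1,1=2] -> levels [8 6 5]
Step 5: flows [0->1,1->2] -> levels [7 6 6]
Step 6: flows [0->1,1=2] -> levels [6 7 6]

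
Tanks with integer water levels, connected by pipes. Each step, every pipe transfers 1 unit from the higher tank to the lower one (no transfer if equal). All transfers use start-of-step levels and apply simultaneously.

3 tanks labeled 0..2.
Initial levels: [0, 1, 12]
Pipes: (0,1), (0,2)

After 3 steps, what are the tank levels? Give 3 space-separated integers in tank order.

Step 1: flows [1->0,2->0] -> levels [2 0 11]
Step 2: flows [0->1,2->0] -> levels [2 1 10]
Step 3: flows [0->1,2->0] -> levels [2 2 9]

Answer: 2 2 9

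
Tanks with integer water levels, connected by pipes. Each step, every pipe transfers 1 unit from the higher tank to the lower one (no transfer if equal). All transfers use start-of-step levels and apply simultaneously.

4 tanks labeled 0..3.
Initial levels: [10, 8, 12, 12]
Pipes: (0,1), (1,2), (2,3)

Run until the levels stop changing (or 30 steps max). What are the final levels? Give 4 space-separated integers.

Step 1: flows [0->1,2->1,2=3] -> levels [9 10 11 12]
Step 2: flows [1->0,2->1,3->2] -> levels [10 10 11 11]
Step 3: flows [0=1,2->1,2=3] -> levels [10 11 10 11]
Step 4: flows [1->0,1->2,3->2] -> levels [11 9 12 10]
Step 5: flows [0->1,2->1,2->3] -> levels [10 11 10 11]
  -> period-2 cycle: step 5 state = step 3 state; never stabilizes
  -> state at step 30: (30-3) mod 2 = 1, same as step 4 -> [11 9 12 10]

Answer: 11 9 12 10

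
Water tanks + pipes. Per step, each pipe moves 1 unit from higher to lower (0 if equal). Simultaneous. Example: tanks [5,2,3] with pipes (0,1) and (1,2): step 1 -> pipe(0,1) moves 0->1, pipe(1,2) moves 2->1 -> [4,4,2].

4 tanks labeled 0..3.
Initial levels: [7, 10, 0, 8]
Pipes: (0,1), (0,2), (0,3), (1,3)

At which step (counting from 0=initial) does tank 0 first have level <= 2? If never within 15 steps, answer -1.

Step 1: flows [1->0,0->2,3->0,1->3] -> levels [8 8 1 8]
Step 2: flows [0=1,0->2,0=3,1=3] -> levels [7 8 2 8]
Step 3: flows [1->0,0->2,3->0,1=3] -> levels [8 7 3 7]
Step 4: flows [0->1,0->2,0->3,1=3] -> levels [5 8 4 8]
Step 5: flows [1->0,0->2,3->0,1=3] -> levels [6 7 5 7]
Step 6: flows [1->0,0->2,3->0,1=3] -> levels [7 6 6 6]
Step 7: flows [0->1,0->2,0->3,1=3] -> levels [4 7 7 7]
Step 8: flows [1->0,2->0,3->0,1=3] -> levels [7 6 6 6]
  -> period-2 cycle (repeats step 6); tank 0 never drops to <=2
Tank 0 never reaches <=2 within 15 steps

Answer: -1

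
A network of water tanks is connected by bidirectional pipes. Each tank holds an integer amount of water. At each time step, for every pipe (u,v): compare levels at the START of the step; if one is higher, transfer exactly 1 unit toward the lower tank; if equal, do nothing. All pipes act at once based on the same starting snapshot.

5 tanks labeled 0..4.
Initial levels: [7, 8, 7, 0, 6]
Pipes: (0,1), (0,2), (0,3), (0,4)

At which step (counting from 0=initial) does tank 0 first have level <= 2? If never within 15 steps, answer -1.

Step 1: flows [1->0,0=2,0->3,0->4] -> levels [6 7 7 1 7]
Step 2: flows [1->0,2->0,0->3,4->0] -> levels [8 6 6 2 6]
Step 3: flows [0->1,0->2,0->3,0->4] -> levels [4 7 7 3 7]
Step 4: flows [1->0,2->0,0->3,4->0] -> levels [6 6 6 4 6]
Step 5: flows [0=1,0=2,0->3,0=4] -> levels [5 6 6 5 6]
Step 6: flows [1->0,2->0,0=3,4->0] -> levels [8 5 5 5 5]
Step 7: flows [0->1,0->2,0->3,0->4] -> levels [4 6 6 6 6]
Step 8: flows [1->0,2->0,3->0,4->0] -> levels [8 5 5 5 5]
  -> period-2 cycle (repeats step 6); tank 0 never drops to <=2
Tank 0 never reaches <=2 within 15 steps

Answer: -1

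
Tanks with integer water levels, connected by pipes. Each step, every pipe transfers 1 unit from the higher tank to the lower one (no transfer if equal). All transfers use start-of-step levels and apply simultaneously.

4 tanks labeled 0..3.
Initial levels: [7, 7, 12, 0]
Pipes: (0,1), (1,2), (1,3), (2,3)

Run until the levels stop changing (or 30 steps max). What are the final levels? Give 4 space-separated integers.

Step 1: flows [0=1,2->1,1->3,2->3] -> levels [7 7 10 2]
Step 2: flows [0=1,2->1,1->3,2->3] -> levels [7 7 8 4]
Step 3: flows [0=1,2->1,1->3,2->3] -> levels [7 7 6 6]
Step 4: flows [0=1,1->2,1->3,2=3] -> levels [7 5 7 7]
Step 5: flows [0->1,2->1,3->1,2=3] -> levels [6 8 6 6]
Step 6: flows [1->0,1->2,1->3,2=3] -> levels [7 5 7 7]
  -> period-2 cycle: step 6 state = step 4 state; never stabilizes
  -> state at step 30: (30-4) mod 2 = 0, same as step 4 -> [7 5 7 7]

Answer: 7 5 7 7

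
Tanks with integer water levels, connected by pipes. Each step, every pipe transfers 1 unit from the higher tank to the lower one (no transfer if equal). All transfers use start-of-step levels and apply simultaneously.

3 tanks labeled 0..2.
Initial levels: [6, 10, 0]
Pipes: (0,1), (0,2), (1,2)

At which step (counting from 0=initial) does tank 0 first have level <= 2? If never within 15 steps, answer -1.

Step 1: flows [1->0,0->2,1->2] -> levels [6 8 2]
Step 2: flows [1->0,0->2,1->2] -> levels [6 6 4]
Step 3: flows [0=1,0->2,1->2] -> levels [5 5 6]
Step 4: flows [0=1,2->0,2->1] -> levels [6 6 4]
  -> period-2 cycle (repeats step 2); tank 0 never drops to <=2
Tank 0 never reaches <=2 within 15 steps

Answer: -1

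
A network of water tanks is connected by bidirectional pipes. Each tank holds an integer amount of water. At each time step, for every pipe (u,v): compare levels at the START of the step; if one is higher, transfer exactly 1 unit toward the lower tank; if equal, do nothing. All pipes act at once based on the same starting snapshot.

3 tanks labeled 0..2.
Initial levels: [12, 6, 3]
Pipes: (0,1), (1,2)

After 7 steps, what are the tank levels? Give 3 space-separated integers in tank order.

Step 1: flows [0->1,1->2] -> levels [11 6 4]
Step 2: flows [0->1,1->2] -> levels [10 6 5]
Step 3: flows [0->1,1->2] -> levels [9 6 6]
Step 4: flows [0->1,1=2] -> levels [8 7 6]
Step 5: flows [0->1,1->2] -> levels [7 7 7]
Step 6: flows [0=1,1=2] -> levels [7 7 7]
  -> stable; steps 7..7 unchanged -> [7 7 7]

Answer: 7 7 7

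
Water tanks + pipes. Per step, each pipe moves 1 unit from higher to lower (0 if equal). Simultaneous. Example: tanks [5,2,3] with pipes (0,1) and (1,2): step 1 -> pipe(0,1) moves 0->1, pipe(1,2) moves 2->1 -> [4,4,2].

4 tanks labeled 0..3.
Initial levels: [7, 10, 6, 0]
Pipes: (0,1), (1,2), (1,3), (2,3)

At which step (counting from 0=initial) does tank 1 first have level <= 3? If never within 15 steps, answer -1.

Step 1: flows [1->0,1->2,1->3,2->3] -> levels [8 7 6 2]
Step 2: flows [0->1,1->2,1->3,2->3] -> levels [7 6 6 4]
Step 3: flows [0->1,1=2,1->3,2->3] -> levels [6 6 5 6]
Step 4: flows [0=1,1->2,1=3,3->2] -> levels [6 5 7 5]
Step 5: flows [0->1,2->1,1=3,2->3] -> levels [5 7 5 6]
Step 6: flows [1->0,1->2,1->3,3->2] -> levels [6 4 7 6]
Step 7: flows [0->1,2->1,3->1,2->3] -> levels [5 7 5 6]
  -> period-2 cycle (repeats step 5); tank 1 never drops to <=3
Tank 1 never reaches <=3 within 15 steps

Answer: -1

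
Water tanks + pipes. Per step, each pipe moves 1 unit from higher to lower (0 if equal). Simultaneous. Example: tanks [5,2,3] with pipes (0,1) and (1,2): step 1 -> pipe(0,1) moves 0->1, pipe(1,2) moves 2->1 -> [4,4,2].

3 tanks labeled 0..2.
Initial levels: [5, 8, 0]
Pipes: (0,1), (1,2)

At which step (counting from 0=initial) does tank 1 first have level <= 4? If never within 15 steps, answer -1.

Answer: 4

Derivation:
Step 1: flows [1->0,1->2] -> levels [6 6 1]
Step 2: flows [0=1,1->2] -> levels [6 5 2]
Step 3: flows [0->1,1->2] -> levels [5 5 3]
Step 4: flows [0=1,1->2] -> levels [5 4 4]
Tank 1 first reaches <=4 at step 4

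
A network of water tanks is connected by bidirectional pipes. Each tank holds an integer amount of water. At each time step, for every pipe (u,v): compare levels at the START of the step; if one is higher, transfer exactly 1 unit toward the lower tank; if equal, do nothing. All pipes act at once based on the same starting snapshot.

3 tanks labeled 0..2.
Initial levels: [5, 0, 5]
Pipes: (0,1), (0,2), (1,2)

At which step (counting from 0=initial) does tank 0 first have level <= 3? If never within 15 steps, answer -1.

Step 1: flows [0->1,0=2,2->1] -> levels [4 2 4]
Step 2: flows [0->1,0=2,2->1] -> levels [3 4 3]
Tank 0 first reaches <=3 at step 2

Answer: 2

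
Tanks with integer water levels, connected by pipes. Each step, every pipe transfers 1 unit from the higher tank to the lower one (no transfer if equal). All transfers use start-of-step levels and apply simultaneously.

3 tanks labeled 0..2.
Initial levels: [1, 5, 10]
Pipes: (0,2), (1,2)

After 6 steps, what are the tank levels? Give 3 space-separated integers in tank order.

Step 1: flows [2->0,2->1] -> levels [2 6 8]
Step 2: flows [2->0,2->1] -> levels [3 7 6]
Step 3: flows [2->0,1->2] -> levels [4 6 6]
Step 4: flows [2->0,1=2] -> levels [5 6 5]
Step 5: flows [0=2,1->2] -> levels [5 5 6]
Step 6: flows [2->0,2->1] -> levels [6 6 4]

Answer: 6 6 4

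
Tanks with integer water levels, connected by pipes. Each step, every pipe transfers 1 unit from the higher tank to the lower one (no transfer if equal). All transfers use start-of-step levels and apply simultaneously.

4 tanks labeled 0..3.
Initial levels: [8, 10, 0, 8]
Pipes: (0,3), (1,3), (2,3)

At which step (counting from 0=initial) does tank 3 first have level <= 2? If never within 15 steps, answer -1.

Step 1: flows [0=3,1->3,3->2] -> levels [8 9 1 8]
Step 2: flows [0=3,1->3,3->2] -> levels [8 8 2 8]
Step 3: flows [0=3,1=3,3->2] -> levels [8 8 3 7]
Step 4: flows [0->3,1->3,3->2] -> levels [7 7 4 8]
Step 5: flows [3->0,3->1,3->2] -> levels [8 8 5 5]
Step 6: flows [0->3,1->3,2=3] -> levels [7 7 5 7]
Step 7: flows [0=3,1=3,3->2] -> levels [7 7 6 6]
Step 8: flows [0->3,1->3,2=3] -> levels [6 6 6 8]
Step 9: flows [3->0,3->1,3->2] -> levels [7 7 7 5]
Step 10: flows [0->3,1->3,2->3] -> levels [6 6 6 8]
  -> period-2 cycle (repeats step 8); tank 3 never drops to <=2
Tank 3 never reaches <=2 within 15 steps

Answer: -1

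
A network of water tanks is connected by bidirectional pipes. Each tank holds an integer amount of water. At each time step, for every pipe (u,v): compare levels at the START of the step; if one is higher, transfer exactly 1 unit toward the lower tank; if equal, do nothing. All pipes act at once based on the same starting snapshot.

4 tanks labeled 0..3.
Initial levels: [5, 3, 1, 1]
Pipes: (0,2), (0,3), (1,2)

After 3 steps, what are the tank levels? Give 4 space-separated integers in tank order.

Answer: 3 2 3 2

Derivation:
Step 1: flows [0->2,0->3,1->2] -> levels [3 2 3 2]
Step 2: flows [0=2,0->3,2->1] -> levels [2 3 2 3]
Step 3: flows [0=2,3->0,1->2] -> levels [3 2 3 2]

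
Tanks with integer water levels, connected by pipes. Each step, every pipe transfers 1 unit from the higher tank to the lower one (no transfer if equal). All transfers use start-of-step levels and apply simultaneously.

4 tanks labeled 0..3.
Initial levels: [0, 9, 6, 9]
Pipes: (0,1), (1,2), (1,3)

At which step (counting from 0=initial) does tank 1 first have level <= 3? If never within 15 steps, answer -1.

Answer: -1

Derivation:
Step 1: flows [1->0,1->2,1=3] -> levels [1 7 7 9]
Step 2: flows [1->0,1=2,3->1] -> levels [2 7 7 8]
Step 3: flows [1->0,1=2,3->1] -> levels [3 7 7 7]
Step 4: flows [1->0,1=2,1=3] -> levels [4 6 7 7]
Step 5: flows [1->0,2->1,3->1] -> levels [5 7 6 6]
Step 6: flows [1->0,1->2,1->3] -> levels [6 4 7 7]
Step 7: flows [0->1,2->1,3->1] -> levels [5 7 6 6]
  -> period-2 cycle (repeats step 5); tank 1 never drops to <=3
Tank 1 never reaches <=3 within 15 steps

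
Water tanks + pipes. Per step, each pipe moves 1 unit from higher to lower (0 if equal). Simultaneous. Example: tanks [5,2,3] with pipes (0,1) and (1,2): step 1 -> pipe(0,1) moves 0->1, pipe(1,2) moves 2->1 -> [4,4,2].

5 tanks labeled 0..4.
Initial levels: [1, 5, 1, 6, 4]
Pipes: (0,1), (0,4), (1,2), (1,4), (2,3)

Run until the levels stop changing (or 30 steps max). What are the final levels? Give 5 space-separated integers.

Step 1: flows [1->0,4->0,1->2,1->4,3->2] -> levels [3 2 3 5 4]
Step 2: flows [0->1,4->0,2->1,4->1,3->2] -> levels [3 5 3 4 2]
Step 3: flows [1->0,0->4,1->2,1->4,3->2] -> levels [3 2 5 3 4]
Step 4: flows [0->1,4->0,2->1,4->1,2->3] -> levels [3 5 3 4 2]
  -> period-2 cycle: step 4 state = step 2 state; never stabilizes
  -> state at step 30: (30-2) mod 2 = 0, same as step 2 -> [3 5 3 4 2]

Answer: 3 5 3 4 2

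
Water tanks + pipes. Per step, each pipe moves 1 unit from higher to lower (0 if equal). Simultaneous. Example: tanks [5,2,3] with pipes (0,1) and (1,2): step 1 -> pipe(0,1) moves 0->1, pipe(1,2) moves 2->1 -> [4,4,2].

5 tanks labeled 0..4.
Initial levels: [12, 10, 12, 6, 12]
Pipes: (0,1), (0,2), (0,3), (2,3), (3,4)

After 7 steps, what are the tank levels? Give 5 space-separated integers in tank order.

Answer: 10 11 11 9 11

Derivation:
Step 1: flows [0->1,0=2,0->3,2->3,4->3] -> levels [10 11 11 9 11]
Step 2: flows [1->0,2->0,0->3,2->3,4->3] -> levels [11 10 9 12 10]
Step 3: flows [0->1,0->2,3->0,3->2,3->4] -> levels [10 11 11 9 11]
  -> period-2 cycle: step 3 state = step 1 state
  -> state at step 7: (7-1) mod 2 = 0, same as step 1 -> [10 11 11 9 11]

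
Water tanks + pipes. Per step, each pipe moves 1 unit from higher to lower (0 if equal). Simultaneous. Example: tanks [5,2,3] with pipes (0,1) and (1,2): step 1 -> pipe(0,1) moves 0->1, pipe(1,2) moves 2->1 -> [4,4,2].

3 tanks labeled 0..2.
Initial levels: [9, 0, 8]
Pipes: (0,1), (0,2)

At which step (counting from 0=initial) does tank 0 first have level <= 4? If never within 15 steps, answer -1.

Step 1: flows [0->1,0->2] -> levels [7 1 9]
Step 2: flows [0->1,2->0] -> levels [7 2 8]
Step 3: flows [0->1,2->0] -> levels [7 3 7]
Step 4: flows [0->1,0=2] -> levels [6 4 7]
Step 5: flows [0->1,2->0] -> levels [6 5 6]
Step 6: flows [0->1,0=2] -> levels [5 6 6]
Step 7: flows [1->0,2->0] -> levels [7 5 5]
Step 8: flows [0->1,0->2] -> levels [5 6 6]
  -> period-2 cycle (repeats step 6); tank 0 never drops to <=4
Tank 0 never reaches <=4 within 15 steps

Answer: -1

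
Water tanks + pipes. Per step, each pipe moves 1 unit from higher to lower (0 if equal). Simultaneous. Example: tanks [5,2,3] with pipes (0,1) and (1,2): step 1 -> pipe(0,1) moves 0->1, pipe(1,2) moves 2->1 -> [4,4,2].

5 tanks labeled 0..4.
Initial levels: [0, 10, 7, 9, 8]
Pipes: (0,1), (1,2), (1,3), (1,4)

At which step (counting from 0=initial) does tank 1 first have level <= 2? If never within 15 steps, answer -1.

Answer: -1

Derivation:
Step 1: flows [1->0,1->2,1->3,1->4] -> levels [1 6 8 10 9]
Step 2: flows [1->0,2->1,3->1,4->1] -> levels [2 8 7 9 8]
Step 3: flows [1->0,1->2,3->1,1=4] -> levels [3 7 8 8 8]
Step 4: flows [1->0,2->1,3->1,4->1] -> levels [4 9 7 7 7]
Step 5: flows [1->0,1->2,1->3,1->4] -> levels [5 5 8 8 8]
Step 6: flows [0=1,2->1,3->1,4->1] -> levels [5 8 7 7 7]
Step 7: flows [1->0,1->2,1->3,1->4] -> levels [6 4 8 8 8]
Step 8: flows [0->1,2->1,3->1,4->1] -> levels [5 8 7 7 7]
  -> period-2 cycle (repeats step 6); tank 1 never drops to <=2
Tank 1 never reaches <=2 within 15 steps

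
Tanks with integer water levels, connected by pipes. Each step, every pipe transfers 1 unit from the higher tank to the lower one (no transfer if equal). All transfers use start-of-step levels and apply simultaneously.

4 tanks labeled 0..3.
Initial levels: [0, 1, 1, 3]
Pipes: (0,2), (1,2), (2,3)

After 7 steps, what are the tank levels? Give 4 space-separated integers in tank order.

Answer: 2 2 -1 2

Derivation:
Step 1: flows [2->0,1=2,3->2] -> levels [1 1 1 2]
Step 2: flows [0=2,1=2,3->2] -> levels [1 1 2 1]
Step 3: flows [2->0,2->1,2->3] -> levels [2 2 -1 2]
Step 4: flows [0->2,1->2,3->2] -> levels [1 1 2 1]
  -> period-2 cycle: step 4 state = step 2 state
  -> state at step 7: (7-2) mod 2 = 1, same as step 3 -> [2 2 -1 2]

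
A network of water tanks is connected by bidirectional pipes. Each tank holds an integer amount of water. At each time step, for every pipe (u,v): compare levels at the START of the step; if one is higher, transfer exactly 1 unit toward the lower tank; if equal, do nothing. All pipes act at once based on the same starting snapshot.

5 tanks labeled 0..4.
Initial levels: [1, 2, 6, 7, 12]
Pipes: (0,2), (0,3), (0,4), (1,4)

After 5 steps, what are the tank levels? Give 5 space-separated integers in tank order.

Answer: 7 5 5 5 6

Derivation:
Step 1: flows [2->0,3->0,4->0,4->1] -> levels [4 3 5 6 10]
Step 2: flows [2->0,3->0,4->0,4->1] -> levels [7 4 4 5 8]
Step 3: flows [0->2,0->3,4->0,4->1] -> levels [6 5 5 6 6]
Step 4: flows [0->2,0=3,0=4,4->1] -> levels [5 6 6 6 5]
Step 5: flows [2->0,3->0,0=4,1->4] -> levels [7 5 5 5 6]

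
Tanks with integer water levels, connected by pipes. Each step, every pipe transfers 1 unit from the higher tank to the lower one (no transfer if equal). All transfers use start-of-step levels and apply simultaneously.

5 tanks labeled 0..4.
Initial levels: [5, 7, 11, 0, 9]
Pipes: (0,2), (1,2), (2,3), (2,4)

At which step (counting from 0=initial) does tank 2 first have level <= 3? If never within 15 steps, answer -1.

Answer: -1

Derivation:
Step 1: flows [2->0,2->1,2->3,2->4] -> levels [6 8 7 1 10]
Step 2: flows [2->0,1->2,2->3,4->2] -> levels [7 7 7 2 9]
Step 3: flows [0=2,1=2,2->3,4->2] -> levels [7 7 7 3 8]
Step 4: flows [0=2,1=2,2->3,4->2] -> levels [7 7 7 4 7]
Step 5: flows [0=2,1=2,2->3,2=4] -> levels [7 7 6 5 7]
Step 6: flows [0->2,1->2,2->3,4->2] -> levels [6 6 8 6 6]
Step 7: flows [2->0,2->1,2->3,2->4] -> levels [7 7 4 7 7]
Step 8: flows [0->2,1->2,3->2,4->2] -> levels [6 6 8 6 6]
  -> period-2 cycle (repeats step 6); tank 2 never drops to <=3
Tank 2 never reaches <=3 within 15 steps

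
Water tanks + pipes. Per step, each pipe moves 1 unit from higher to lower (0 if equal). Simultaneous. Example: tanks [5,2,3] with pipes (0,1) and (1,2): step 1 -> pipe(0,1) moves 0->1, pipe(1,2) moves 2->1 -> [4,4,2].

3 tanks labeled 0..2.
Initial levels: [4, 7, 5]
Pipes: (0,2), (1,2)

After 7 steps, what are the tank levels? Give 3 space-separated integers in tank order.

Answer: 6 6 4

Derivation:
Step 1: flows [2->0,1->2] -> levels [5 6 5]
Step 2: flows [0=2,1->2] -> levels [5 5 6]
Step 3: flows [2->0,2->1] -> levels [6 6 4]
Step 4: flows [0->2,1->2] -> levels [5 5 6]
  -> period-2 cycle: step 4 state = step 2 state
  -> state at step 7: (7-2) mod 2 = 1, same as step 3 -> [6 6 4]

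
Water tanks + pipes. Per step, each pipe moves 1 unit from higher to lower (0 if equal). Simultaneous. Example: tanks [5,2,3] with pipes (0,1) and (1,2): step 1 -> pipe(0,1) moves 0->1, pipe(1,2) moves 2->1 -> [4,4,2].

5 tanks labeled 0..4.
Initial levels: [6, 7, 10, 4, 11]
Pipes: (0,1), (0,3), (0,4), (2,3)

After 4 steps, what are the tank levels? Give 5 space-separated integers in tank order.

Step 1: flows [1->0,0->3,4->0,2->3] -> levels [7 6 9 6 10]
Step 2: flows [0->1,0->3,4->0,2->3] -> levels [6 7 8 8 9]
Step 3: flows [1->0,3->0,4->0,2=3] -> levels [9 6 8 7 8]
Step 4: flows [0->1,0->3,0->4,2->3] -> levels [6 7 7 9 9]

Answer: 6 7 7 9 9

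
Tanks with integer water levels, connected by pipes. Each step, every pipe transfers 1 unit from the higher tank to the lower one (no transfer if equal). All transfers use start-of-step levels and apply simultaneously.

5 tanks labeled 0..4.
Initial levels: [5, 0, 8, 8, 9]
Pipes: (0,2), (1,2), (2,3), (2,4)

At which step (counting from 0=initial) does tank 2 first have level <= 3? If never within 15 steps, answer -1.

Answer: -1

Derivation:
Step 1: flows [2->0,2->1,2=3,4->2] -> levels [6 1 7 8 8]
Step 2: flows [2->0,2->1,3->2,4->2] -> levels [7 2 7 7 7]
Step 3: flows [0=2,2->1,2=3,2=4] -> levels [7 3 6 7 7]
Step 4: flows [0->2,2->1,3->2,4->2] -> levels [6 4 8 6 6]
Step 5: flows [2->0,2->1,2->3,2->4] -> levels [7 5 4 7 7]
Step 6: flows [0->2,1->2,3->2,4->2] -> levels [6 4 8 6 6]
  -> period-2 cycle (repeats step 4); tank 2 never drops to <=3
Tank 2 never reaches <=3 within 15 steps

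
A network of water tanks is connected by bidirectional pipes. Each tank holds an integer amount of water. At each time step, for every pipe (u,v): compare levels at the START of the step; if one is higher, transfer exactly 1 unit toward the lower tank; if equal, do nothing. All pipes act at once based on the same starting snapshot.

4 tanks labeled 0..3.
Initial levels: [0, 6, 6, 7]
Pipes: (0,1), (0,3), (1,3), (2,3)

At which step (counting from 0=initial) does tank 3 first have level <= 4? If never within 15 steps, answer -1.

Answer: 1

Derivation:
Step 1: flows [1->0,3->0,3->1,3->2] -> levels [2 6 7 4]
Tank 3 first reaches <=4 at step 1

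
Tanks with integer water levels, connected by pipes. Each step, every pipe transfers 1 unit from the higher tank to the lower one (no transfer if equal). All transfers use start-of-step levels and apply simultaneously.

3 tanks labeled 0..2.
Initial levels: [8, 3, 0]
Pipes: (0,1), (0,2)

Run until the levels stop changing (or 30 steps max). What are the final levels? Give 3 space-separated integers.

Step 1: flows [0->1,0->2] -> levels [6 4 1]
Step 2: flows [0->1,0->2] -> levels [4 5 2]
Step 3: flows [1->0,0->2] -> levels [4 4 3]
Step 4: flows [0=1,0->2] -> levels [3 4 4]
Step 5: flows [1->0,2->0] -> levels [5 3 3]
Step 6: flows [0->1,0->2] -> levels [3 4 4]
  -> period-2 cycle: step 6 state = step 4 state; never stabilizes
  -> state at step 30: (30-4) mod 2 = 0, same as step 4 -> [3 4 4]

Answer: 3 4 4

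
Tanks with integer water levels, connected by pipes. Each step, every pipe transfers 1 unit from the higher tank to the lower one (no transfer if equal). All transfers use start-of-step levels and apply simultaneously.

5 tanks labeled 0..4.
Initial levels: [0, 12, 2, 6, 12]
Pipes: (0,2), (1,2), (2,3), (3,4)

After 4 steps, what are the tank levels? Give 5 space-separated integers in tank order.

Answer: 4 8 6 6 8

Derivation:
Step 1: flows [2->0,1->2,3->2,4->3] -> levels [1 11 3 6 11]
Step 2: flows [2->0,1->2,3->2,4->3] -> levels [2 10 4 6 10]
Step 3: flows [2->0,1->2,3->2,4->3] -> levels [3 9 5 6 9]
Step 4: flows [2->0,1->2,3->2,4->3] -> levels [4 8 6 6 8]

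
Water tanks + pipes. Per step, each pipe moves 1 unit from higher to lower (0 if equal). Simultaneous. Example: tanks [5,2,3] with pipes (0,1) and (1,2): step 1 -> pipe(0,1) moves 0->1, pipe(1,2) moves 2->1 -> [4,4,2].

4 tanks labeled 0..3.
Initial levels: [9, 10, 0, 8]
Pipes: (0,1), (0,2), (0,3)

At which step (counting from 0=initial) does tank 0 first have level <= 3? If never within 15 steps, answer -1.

Answer: -1

Derivation:
Step 1: flows [1->0,0->2,0->3] -> levels [8 9 1 9]
Step 2: flows [1->0,0->2,3->0] -> levels [9 8 2 8]
Step 3: flows [0->1,0->2,0->3] -> levels [6 9 3 9]
Step 4: flows [1->0,0->2,3->0] -> levels [7 8 4 8]
Step 5: flows [1->0,0->2,3->0] -> levels [8 7 5 7]
Step 6: flows [0->1,0->2,0->3] -> levels [5 8 6 8]
Step 7: flows [1->0,2->0,3->0] -> levels [8 7 5 7]
  -> period-2 cycle (repeats step 5); tank 0 never drops to <=3
Tank 0 never reaches <=3 within 15 steps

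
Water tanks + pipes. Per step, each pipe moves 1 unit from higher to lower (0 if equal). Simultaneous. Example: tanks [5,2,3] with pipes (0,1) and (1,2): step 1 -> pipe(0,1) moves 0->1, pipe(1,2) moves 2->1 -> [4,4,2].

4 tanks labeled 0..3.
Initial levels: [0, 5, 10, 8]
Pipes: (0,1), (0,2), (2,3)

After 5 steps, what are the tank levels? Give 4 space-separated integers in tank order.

Step 1: flows [1->0,2->0,2->3] -> levels [2 4 8 9]
Step 2: flows [1->0,2->0,3->2] -> levels [4 3 8 8]
Step 3: flows [0->1,2->0,2=3] -> levels [4 4 7 8]
Step 4: flows [0=1,2->0,3->2] -> levels [5 4 7 7]
Step 5: flows [0->1,2->0,2=3] -> levels [5 5 6 7]

Answer: 5 5 6 7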